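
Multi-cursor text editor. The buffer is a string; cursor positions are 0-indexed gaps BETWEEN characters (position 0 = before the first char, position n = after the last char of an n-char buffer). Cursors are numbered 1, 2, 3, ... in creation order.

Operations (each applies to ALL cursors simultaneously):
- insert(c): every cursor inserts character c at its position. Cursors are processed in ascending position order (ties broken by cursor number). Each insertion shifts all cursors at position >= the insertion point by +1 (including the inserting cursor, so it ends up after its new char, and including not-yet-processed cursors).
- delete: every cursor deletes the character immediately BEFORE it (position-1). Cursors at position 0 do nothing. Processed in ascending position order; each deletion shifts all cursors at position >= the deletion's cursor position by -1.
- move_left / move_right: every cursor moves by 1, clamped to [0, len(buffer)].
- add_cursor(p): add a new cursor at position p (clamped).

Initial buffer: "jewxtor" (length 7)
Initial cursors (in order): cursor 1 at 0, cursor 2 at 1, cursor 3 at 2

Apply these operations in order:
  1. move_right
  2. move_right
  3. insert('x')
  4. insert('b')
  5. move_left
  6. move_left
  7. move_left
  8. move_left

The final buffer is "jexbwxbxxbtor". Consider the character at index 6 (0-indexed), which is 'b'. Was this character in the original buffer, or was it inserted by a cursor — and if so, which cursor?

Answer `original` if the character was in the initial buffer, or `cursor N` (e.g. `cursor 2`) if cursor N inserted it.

Answer: cursor 2

Derivation:
After op 1 (move_right): buffer="jewxtor" (len 7), cursors c1@1 c2@2 c3@3, authorship .......
After op 2 (move_right): buffer="jewxtor" (len 7), cursors c1@2 c2@3 c3@4, authorship .......
After op 3 (insert('x')): buffer="jexwxxxtor" (len 10), cursors c1@3 c2@5 c3@7, authorship ..1.2.3...
After op 4 (insert('b')): buffer="jexbwxbxxbtor" (len 13), cursors c1@4 c2@7 c3@10, authorship ..11.22.33...
After op 5 (move_left): buffer="jexbwxbxxbtor" (len 13), cursors c1@3 c2@6 c3@9, authorship ..11.22.33...
After op 6 (move_left): buffer="jexbwxbxxbtor" (len 13), cursors c1@2 c2@5 c3@8, authorship ..11.22.33...
After op 7 (move_left): buffer="jexbwxbxxbtor" (len 13), cursors c1@1 c2@4 c3@7, authorship ..11.22.33...
After op 8 (move_left): buffer="jexbwxbxxbtor" (len 13), cursors c1@0 c2@3 c3@6, authorship ..11.22.33...
Authorship (.=original, N=cursor N): . . 1 1 . 2 2 . 3 3 . . .
Index 6: author = 2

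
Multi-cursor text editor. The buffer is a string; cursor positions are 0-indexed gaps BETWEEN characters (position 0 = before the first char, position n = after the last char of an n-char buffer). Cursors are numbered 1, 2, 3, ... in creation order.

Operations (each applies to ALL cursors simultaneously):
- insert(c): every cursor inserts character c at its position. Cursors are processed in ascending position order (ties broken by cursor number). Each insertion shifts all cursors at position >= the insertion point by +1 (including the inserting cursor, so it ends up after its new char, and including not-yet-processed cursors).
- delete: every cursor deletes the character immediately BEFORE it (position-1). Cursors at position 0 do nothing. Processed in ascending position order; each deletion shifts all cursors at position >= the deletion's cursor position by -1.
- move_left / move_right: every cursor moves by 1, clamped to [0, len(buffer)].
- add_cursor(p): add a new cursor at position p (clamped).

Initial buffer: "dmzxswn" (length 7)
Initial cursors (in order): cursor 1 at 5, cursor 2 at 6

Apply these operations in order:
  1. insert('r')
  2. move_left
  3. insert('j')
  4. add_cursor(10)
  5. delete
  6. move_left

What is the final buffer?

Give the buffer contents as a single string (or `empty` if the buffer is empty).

Answer: dmzxsrwn

Derivation:
After op 1 (insert('r')): buffer="dmzxsrwrn" (len 9), cursors c1@6 c2@8, authorship .....1.2.
After op 2 (move_left): buffer="dmzxsrwrn" (len 9), cursors c1@5 c2@7, authorship .....1.2.
After op 3 (insert('j')): buffer="dmzxsjrwjrn" (len 11), cursors c1@6 c2@9, authorship .....11.22.
After op 4 (add_cursor(10)): buffer="dmzxsjrwjrn" (len 11), cursors c1@6 c2@9 c3@10, authorship .....11.22.
After op 5 (delete): buffer="dmzxsrwn" (len 8), cursors c1@5 c2@7 c3@7, authorship .....1..
After op 6 (move_left): buffer="dmzxsrwn" (len 8), cursors c1@4 c2@6 c3@6, authorship .....1..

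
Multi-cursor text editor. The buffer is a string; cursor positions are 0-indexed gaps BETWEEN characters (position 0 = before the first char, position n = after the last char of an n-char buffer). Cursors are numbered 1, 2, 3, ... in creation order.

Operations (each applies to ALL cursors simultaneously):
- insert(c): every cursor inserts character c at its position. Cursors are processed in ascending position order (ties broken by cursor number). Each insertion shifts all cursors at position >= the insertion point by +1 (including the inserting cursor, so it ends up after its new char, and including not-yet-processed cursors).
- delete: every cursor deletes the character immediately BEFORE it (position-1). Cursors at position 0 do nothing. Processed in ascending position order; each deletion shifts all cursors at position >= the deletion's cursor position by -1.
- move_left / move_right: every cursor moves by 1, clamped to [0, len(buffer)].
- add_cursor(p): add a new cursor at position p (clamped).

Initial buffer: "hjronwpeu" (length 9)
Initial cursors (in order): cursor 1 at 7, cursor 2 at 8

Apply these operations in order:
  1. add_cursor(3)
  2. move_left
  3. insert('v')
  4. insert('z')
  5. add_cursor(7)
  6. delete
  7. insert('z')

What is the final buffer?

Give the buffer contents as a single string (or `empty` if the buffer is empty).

Answer: hjvzrozwvzpvzeu

Derivation:
After op 1 (add_cursor(3)): buffer="hjronwpeu" (len 9), cursors c3@3 c1@7 c2@8, authorship .........
After op 2 (move_left): buffer="hjronwpeu" (len 9), cursors c3@2 c1@6 c2@7, authorship .........
After op 3 (insert('v')): buffer="hjvronwvpveu" (len 12), cursors c3@3 c1@8 c2@10, authorship ..3....1.2..
After op 4 (insert('z')): buffer="hjvzronwvzpvzeu" (len 15), cursors c3@4 c1@10 c2@13, authorship ..33....11.22..
After op 5 (add_cursor(7)): buffer="hjvzronwvzpvzeu" (len 15), cursors c3@4 c4@7 c1@10 c2@13, authorship ..33....11.22..
After op 6 (delete): buffer="hjvrowvpveu" (len 11), cursors c3@3 c4@5 c1@7 c2@9, authorship ..3...1.2..
After op 7 (insert('z')): buffer="hjvzrozwvzpvzeu" (len 15), cursors c3@4 c4@7 c1@10 c2@13, authorship ..33..4.11.22..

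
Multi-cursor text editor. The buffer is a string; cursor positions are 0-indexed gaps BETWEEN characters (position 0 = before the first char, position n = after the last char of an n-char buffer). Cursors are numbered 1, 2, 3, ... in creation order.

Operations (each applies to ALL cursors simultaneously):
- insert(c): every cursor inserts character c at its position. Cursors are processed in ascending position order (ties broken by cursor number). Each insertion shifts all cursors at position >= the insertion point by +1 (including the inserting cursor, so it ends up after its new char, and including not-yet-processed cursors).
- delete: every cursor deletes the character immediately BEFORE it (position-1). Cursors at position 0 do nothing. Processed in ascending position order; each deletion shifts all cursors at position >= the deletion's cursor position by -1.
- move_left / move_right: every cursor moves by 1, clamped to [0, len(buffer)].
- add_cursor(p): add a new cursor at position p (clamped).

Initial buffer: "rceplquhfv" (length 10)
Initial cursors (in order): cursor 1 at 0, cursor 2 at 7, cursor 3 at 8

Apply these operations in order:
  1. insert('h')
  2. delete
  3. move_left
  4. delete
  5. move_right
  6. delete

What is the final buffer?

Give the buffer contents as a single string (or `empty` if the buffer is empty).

Answer: cepfv

Derivation:
After op 1 (insert('h')): buffer="hrceplquhhhfv" (len 13), cursors c1@1 c2@9 c3@11, authorship 1.......2.3..
After op 2 (delete): buffer="rceplquhfv" (len 10), cursors c1@0 c2@7 c3@8, authorship ..........
After op 3 (move_left): buffer="rceplquhfv" (len 10), cursors c1@0 c2@6 c3@7, authorship ..........
After op 4 (delete): buffer="rceplhfv" (len 8), cursors c1@0 c2@5 c3@5, authorship ........
After op 5 (move_right): buffer="rceplhfv" (len 8), cursors c1@1 c2@6 c3@6, authorship ........
After op 6 (delete): buffer="cepfv" (len 5), cursors c1@0 c2@3 c3@3, authorship .....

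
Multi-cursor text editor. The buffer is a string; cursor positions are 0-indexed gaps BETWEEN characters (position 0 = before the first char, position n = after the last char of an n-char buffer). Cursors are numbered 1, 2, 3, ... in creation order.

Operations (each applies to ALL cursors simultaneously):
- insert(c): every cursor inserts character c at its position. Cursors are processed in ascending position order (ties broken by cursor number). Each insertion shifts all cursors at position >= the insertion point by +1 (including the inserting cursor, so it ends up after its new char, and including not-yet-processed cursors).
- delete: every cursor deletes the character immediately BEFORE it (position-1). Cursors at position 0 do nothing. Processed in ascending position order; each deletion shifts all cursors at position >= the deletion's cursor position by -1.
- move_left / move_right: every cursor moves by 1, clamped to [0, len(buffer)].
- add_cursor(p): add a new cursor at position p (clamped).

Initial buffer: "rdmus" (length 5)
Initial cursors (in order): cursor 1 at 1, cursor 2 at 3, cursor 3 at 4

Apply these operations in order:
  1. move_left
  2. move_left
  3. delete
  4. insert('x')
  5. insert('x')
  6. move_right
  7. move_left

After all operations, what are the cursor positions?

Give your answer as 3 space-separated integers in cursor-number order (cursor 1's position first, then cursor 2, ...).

Answer: 6 6 6

Derivation:
After op 1 (move_left): buffer="rdmus" (len 5), cursors c1@0 c2@2 c3@3, authorship .....
After op 2 (move_left): buffer="rdmus" (len 5), cursors c1@0 c2@1 c3@2, authorship .....
After op 3 (delete): buffer="mus" (len 3), cursors c1@0 c2@0 c3@0, authorship ...
After op 4 (insert('x')): buffer="xxxmus" (len 6), cursors c1@3 c2@3 c3@3, authorship 123...
After op 5 (insert('x')): buffer="xxxxxxmus" (len 9), cursors c1@6 c2@6 c3@6, authorship 123123...
After op 6 (move_right): buffer="xxxxxxmus" (len 9), cursors c1@7 c2@7 c3@7, authorship 123123...
After op 7 (move_left): buffer="xxxxxxmus" (len 9), cursors c1@6 c2@6 c3@6, authorship 123123...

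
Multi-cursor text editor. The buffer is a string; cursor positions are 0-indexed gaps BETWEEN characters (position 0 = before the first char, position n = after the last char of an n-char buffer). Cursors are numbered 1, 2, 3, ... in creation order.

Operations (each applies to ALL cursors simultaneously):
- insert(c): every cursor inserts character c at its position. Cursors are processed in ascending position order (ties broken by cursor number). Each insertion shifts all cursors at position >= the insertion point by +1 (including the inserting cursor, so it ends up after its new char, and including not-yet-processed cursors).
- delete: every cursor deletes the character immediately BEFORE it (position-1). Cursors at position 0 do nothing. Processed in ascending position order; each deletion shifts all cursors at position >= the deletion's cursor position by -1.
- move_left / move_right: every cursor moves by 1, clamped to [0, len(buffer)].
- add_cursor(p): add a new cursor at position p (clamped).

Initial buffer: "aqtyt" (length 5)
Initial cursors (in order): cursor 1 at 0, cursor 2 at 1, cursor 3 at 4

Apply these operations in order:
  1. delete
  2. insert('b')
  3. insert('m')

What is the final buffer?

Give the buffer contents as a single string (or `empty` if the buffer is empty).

Answer: bbmmqtbmt

Derivation:
After op 1 (delete): buffer="qtt" (len 3), cursors c1@0 c2@0 c3@2, authorship ...
After op 2 (insert('b')): buffer="bbqtbt" (len 6), cursors c1@2 c2@2 c3@5, authorship 12..3.
After op 3 (insert('m')): buffer="bbmmqtbmt" (len 9), cursors c1@4 c2@4 c3@8, authorship 1212..33.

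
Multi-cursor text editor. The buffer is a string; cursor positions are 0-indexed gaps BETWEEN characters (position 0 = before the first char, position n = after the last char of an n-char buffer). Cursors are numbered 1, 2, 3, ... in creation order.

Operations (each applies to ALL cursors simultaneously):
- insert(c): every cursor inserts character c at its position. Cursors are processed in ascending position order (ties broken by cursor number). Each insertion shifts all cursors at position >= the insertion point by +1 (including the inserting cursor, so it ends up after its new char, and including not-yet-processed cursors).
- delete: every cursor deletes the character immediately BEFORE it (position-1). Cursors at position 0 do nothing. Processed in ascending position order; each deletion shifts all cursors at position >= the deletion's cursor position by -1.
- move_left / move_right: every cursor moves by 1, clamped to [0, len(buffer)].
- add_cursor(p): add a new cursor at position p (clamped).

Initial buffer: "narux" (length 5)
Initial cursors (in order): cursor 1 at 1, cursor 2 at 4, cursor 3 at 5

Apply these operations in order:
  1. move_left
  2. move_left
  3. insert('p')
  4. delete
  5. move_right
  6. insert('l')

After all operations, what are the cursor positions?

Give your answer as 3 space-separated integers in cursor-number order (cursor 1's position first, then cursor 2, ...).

Answer: 2 5 7

Derivation:
After op 1 (move_left): buffer="narux" (len 5), cursors c1@0 c2@3 c3@4, authorship .....
After op 2 (move_left): buffer="narux" (len 5), cursors c1@0 c2@2 c3@3, authorship .....
After op 3 (insert('p')): buffer="pnaprpux" (len 8), cursors c1@1 c2@4 c3@6, authorship 1..2.3..
After op 4 (delete): buffer="narux" (len 5), cursors c1@0 c2@2 c3@3, authorship .....
After op 5 (move_right): buffer="narux" (len 5), cursors c1@1 c2@3 c3@4, authorship .....
After op 6 (insert('l')): buffer="nlarlulx" (len 8), cursors c1@2 c2@5 c3@7, authorship .1..2.3.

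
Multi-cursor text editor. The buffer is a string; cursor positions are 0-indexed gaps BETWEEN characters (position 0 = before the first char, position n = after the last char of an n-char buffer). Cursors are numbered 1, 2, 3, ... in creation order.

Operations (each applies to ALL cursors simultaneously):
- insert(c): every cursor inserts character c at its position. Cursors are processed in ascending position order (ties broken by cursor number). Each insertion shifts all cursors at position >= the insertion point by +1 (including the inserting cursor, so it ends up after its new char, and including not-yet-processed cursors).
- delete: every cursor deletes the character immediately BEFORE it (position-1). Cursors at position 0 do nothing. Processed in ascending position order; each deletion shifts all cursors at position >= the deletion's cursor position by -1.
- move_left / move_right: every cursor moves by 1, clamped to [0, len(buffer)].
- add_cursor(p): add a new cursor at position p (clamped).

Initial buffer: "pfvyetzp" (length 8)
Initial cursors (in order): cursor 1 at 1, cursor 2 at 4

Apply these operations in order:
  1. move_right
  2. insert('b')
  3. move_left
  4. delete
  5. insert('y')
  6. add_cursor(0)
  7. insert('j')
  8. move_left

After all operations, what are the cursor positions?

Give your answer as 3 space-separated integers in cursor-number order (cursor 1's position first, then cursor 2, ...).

After op 1 (move_right): buffer="pfvyetzp" (len 8), cursors c1@2 c2@5, authorship ........
After op 2 (insert('b')): buffer="pfbvyebtzp" (len 10), cursors c1@3 c2@7, authorship ..1...2...
After op 3 (move_left): buffer="pfbvyebtzp" (len 10), cursors c1@2 c2@6, authorship ..1...2...
After op 4 (delete): buffer="pbvybtzp" (len 8), cursors c1@1 c2@4, authorship .1..2...
After op 5 (insert('y')): buffer="pybvyybtzp" (len 10), cursors c1@2 c2@6, authorship .11..22...
After op 6 (add_cursor(0)): buffer="pybvyybtzp" (len 10), cursors c3@0 c1@2 c2@6, authorship .11..22...
After op 7 (insert('j')): buffer="jpyjbvyyjbtzp" (len 13), cursors c3@1 c1@4 c2@9, authorship 3.111..222...
After op 8 (move_left): buffer="jpyjbvyyjbtzp" (len 13), cursors c3@0 c1@3 c2@8, authorship 3.111..222...

Answer: 3 8 0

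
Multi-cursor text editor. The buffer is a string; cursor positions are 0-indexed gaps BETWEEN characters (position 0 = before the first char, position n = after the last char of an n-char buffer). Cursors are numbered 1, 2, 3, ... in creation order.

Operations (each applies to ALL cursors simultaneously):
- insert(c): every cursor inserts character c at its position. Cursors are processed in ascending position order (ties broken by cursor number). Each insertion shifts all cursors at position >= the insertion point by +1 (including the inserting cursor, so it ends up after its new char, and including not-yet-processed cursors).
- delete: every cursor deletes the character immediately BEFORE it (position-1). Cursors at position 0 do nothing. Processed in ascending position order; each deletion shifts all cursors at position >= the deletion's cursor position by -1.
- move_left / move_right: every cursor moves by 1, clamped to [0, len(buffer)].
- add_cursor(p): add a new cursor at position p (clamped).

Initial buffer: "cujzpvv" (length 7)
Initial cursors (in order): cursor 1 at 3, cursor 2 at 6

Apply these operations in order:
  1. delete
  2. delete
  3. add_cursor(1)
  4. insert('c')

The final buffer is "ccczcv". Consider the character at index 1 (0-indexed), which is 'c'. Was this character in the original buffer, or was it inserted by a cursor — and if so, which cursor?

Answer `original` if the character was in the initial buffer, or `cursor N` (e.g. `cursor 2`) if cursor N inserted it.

After op 1 (delete): buffer="cuzpv" (len 5), cursors c1@2 c2@4, authorship .....
After op 2 (delete): buffer="czv" (len 3), cursors c1@1 c2@2, authorship ...
After op 3 (add_cursor(1)): buffer="czv" (len 3), cursors c1@1 c3@1 c2@2, authorship ...
After op 4 (insert('c')): buffer="ccczcv" (len 6), cursors c1@3 c3@3 c2@5, authorship .13.2.
Authorship (.=original, N=cursor N): . 1 3 . 2 .
Index 1: author = 1

Answer: cursor 1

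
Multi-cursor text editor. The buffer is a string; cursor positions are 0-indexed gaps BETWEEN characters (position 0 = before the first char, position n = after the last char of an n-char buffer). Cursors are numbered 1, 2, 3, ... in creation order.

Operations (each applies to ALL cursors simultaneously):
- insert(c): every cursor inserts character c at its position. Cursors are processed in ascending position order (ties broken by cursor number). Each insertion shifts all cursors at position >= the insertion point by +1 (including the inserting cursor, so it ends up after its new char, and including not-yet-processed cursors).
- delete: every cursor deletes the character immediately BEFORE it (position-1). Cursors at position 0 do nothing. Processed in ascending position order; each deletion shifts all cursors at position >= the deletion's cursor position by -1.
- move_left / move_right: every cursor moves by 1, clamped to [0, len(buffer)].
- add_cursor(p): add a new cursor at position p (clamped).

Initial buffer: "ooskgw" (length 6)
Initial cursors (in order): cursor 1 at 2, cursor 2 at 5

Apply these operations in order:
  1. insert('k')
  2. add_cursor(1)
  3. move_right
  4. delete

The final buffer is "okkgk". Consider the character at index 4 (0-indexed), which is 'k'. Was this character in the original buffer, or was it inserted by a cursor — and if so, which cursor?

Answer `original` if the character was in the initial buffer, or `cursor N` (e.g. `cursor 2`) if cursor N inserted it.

Answer: cursor 2

Derivation:
After op 1 (insert('k')): buffer="ookskgkw" (len 8), cursors c1@3 c2@7, authorship ..1...2.
After op 2 (add_cursor(1)): buffer="ookskgkw" (len 8), cursors c3@1 c1@3 c2@7, authorship ..1...2.
After op 3 (move_right): buffer="ookskgkw" (len 8), cursors c3@2 c1@4 c2@8, authorship ..1...2.
After op 4 (delete): buffer="okkgk" (len 5), cursors c3@1 c1@2 c2@5, authorship .1..2
Authorship (.=original, N=cursor N): . 1 . . 2
Index 4: author = 2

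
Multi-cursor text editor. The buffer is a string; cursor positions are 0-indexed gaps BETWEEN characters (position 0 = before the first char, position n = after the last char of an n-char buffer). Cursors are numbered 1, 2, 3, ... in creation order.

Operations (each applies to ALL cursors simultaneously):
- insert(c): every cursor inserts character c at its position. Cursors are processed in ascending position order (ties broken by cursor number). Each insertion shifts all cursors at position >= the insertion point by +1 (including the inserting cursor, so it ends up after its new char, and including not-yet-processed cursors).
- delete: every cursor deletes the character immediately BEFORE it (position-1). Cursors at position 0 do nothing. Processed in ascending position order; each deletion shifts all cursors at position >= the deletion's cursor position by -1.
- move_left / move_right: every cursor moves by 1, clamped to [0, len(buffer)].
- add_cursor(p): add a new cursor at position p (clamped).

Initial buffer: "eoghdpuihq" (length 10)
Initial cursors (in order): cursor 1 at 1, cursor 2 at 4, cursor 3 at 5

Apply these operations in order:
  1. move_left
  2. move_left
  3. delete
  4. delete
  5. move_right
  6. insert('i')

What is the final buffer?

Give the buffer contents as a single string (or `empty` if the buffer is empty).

After op 1 (move_left): buffer="eoghdpuihq" (len 10), cursors c1@0 c2@3 c3@4, authorship ..........
After op 2 (move_left): buffer="eoghdpuihq" (len 10), cursors c1@0 c2@2 c3@3, authorship ..........
After op 3 (delete): buffer="ehdpuihq" (len 8), cursors c1@0 c2@1 c3@1, authorship ........
After op 4 (delete): buffer="hdpuihq" (len 7), cursors c1@0 c2@0 c3@0, authorship .......
After op 5 (move_right): buffer="hdpuihq" (len 7), cursors c1@1 c2@1 c3@1, authorship .......
After op 6 (insert('i')): buffer="hiiidpuihq" (len 10), cursors c1@4 c2@4 c3@4, authorship .123......

Answer: hiiidpuihq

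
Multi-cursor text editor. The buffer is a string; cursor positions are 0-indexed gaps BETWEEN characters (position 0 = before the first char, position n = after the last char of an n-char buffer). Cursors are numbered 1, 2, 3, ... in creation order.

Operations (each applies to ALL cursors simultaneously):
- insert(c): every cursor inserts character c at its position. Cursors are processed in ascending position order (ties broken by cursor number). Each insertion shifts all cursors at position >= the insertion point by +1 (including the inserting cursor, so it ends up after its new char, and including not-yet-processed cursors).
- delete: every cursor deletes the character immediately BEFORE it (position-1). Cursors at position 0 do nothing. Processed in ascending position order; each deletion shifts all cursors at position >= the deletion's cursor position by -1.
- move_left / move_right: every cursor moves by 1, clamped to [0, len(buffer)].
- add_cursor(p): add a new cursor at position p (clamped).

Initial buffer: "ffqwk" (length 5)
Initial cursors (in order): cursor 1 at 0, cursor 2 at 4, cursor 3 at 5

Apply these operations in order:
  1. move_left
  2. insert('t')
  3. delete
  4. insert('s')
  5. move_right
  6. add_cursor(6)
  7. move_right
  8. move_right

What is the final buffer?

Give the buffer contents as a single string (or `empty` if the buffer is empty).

Answer: sffqswsk

Derivation:
After op 1 (move_left): buffer="ffqwk" (len 5), cursors c1@0 c2@3 c3@4, authorship .....
After op 2 (insert('t')): buffer="tffqtwtk" (len 8), cursors c1@1 c2@5 c3@7, authorship 1...2.3.
After op 3 (delete): buffer="ffqwk" (len 5), cursors c1@0 c2@3 c3@4, authorship .....
After op 4 (insert('s')): buffer="sffqswsk" (len 8), cursors c1@1 c2@5 c3@7, authorship 1...2.3.
After op 5 (move_right): buffer="sffqswsk" (len 8), cursors c1@2 c2@6 c3@8, authorship 1...2.3.
After op 6 (add_cursor(6)): buffer="sffqswsk" (len 8), cursors c1@2 c2@6 c4@6 c3@8, authorship 1...2.3.
After op 7 (move_right): buffer="sffqswsk" (len 8), cursors c1@3 c2@7 c4@7 c3@8, authorship 1...2.3.
After op 8 (move_right): buffer="sffqswsk" (len 8), cursors c1@4 c2@8 c3@8 c4@8, authorship 1...2.3.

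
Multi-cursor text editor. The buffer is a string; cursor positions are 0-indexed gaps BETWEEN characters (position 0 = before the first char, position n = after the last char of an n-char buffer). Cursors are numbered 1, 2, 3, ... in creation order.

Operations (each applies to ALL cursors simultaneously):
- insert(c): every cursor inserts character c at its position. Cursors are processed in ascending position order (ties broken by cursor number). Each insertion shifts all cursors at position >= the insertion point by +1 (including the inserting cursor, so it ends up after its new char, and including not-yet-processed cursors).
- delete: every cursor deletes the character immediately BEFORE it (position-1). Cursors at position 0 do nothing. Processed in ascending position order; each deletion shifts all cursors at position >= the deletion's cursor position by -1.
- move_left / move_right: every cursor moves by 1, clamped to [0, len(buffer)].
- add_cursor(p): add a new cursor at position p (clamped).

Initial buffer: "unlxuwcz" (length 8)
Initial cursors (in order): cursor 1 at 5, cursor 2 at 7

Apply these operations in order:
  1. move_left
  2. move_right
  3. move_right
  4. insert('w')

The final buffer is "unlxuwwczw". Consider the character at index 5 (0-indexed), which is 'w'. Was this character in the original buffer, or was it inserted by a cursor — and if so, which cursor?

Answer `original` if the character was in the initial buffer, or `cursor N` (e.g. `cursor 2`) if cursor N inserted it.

Answer: original

Derivation:
After op 1 (move_left): buffer="unlxuwcz" (len 8), cursors c1@4 c2@6, authorship ........
After op 2 (move_right): buffer="unlxuwcz" (len 8), cursors c1@5 c2@7, authorship ........
After op 3 (move_right): buffer="unlxuwcz" (len 8), cursors c1@6 c2@8, authorship ........
After op 4 (insert('w')): buffer="unlxuwwczw" (len 10), cursors c1@7 c2@10, authorship ......1..2
Authorship (.=original, N=cursor N): . . . . . . 1 . . 2
Index 5: author = original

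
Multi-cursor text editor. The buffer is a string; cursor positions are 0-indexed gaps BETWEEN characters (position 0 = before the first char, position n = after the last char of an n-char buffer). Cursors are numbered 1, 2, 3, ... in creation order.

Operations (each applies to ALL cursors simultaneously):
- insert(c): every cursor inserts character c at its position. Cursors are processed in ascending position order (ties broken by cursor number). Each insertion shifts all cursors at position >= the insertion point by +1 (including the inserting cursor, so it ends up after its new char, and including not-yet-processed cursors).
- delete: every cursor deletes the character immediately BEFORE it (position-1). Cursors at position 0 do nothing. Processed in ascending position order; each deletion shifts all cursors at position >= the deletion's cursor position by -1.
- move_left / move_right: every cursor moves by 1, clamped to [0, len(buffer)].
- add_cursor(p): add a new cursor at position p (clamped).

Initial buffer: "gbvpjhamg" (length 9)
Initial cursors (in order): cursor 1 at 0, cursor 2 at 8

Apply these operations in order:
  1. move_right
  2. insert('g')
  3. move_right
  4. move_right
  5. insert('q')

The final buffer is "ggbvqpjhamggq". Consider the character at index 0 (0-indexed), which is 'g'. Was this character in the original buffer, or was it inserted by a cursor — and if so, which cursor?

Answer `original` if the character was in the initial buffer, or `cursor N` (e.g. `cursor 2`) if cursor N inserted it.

Answer: original

Derivation:
After op 1 (move_right): buffer="gbvpjhamg" (len 9), cursors c1@1 c2@9, authorship .........
After op 2 (insert('g')): buffer="ggbvpjhamgg" (len 11), cursors c1@2 c2@11, authorship .1........2
After op 3 (move_right): buffer="ggbvpjhamgg" (len 11), cursors c1@3 c2@11, authorship .1........2
After op 4 (move_right): buffer="ggbvpjhamgg" (len 11), cursors c1@4 c2@11, authorship .1........2
After op 5 (insert('q')): buffer="ggbvqpjhamggq" (len 13), cursors c1@5 c2@13, authorship .1..1......22
Authorship (.=original, N=cursor N): . 1 . . 1 . . . . . . 2 2
Index 0: author = original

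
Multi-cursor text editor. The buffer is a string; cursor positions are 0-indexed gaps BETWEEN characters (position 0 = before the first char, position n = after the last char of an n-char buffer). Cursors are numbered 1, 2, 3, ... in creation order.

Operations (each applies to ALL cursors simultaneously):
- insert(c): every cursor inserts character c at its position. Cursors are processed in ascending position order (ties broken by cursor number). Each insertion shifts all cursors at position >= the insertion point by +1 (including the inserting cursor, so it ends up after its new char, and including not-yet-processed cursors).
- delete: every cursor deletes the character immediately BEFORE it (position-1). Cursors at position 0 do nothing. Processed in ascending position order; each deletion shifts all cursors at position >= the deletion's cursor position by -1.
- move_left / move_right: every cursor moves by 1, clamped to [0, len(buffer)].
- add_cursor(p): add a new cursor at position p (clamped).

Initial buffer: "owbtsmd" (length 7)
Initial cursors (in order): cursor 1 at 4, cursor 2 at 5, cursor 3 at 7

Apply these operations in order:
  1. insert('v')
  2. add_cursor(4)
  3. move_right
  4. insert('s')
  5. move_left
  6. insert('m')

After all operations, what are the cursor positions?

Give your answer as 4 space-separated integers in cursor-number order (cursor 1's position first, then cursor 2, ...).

After op 1 (insert('v')): buffer="owbtvsvmdv" (len 10), cursors c1@5 c2@7 c3@10, authorship ....1.2..3
After op 2 (add_cursor(4)): buffer="owbtvsvmdv" (len 10), cursors c4@4 c1@5 c2@7 c3@10, authorship ....1.2..3
After op 3 (move_right): buffer="owbtvsvmdv" (len 10), cursors c4@5 c1@6 c2@8 c3@10, authorship ....1.2..3
After op 4 (insert('s')): buffer="owbtvsssvmsdvs" (len 14), cursors c4@6 c1@8 c2@11 c3@14, authorship ....14.12.2.33
After op 5 (move_left): buffer="owbtvsssvmsdvs" (len 14), cursors c4@5 c1@7 c2@10 c3@13, authorship ....14.12.2.33
After op 6 (insert('m')): buffer="owbtvmssmsvmmsdvms" (len 18), cursors c4@6 c1@9 c2@13 c3@17, authorship ....144.112.22.333

Answer: 9 13 17 6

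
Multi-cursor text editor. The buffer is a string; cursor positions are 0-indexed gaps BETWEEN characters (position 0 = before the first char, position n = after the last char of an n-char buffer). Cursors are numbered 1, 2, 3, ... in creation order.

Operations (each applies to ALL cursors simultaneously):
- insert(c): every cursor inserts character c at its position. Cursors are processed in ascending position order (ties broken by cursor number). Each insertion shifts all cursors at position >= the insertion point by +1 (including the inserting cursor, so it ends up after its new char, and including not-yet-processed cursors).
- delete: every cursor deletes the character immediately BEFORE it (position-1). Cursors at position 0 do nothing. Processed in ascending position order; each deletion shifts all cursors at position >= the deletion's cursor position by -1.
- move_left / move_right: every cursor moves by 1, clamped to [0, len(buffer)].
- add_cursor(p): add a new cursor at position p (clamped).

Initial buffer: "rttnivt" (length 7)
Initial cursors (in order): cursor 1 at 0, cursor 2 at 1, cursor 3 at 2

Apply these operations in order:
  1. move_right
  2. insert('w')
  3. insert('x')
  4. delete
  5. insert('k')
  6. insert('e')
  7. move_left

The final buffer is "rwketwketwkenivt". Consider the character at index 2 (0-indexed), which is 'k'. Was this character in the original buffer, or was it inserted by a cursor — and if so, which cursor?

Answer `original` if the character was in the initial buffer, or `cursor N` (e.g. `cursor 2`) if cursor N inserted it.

Answer: cursor 1

Derivation:
After op 1 (move_right): buffer="rttnivt" (len 7), cursors c1@1 c2@2 c3@3, authorship .......
After op 2 (insert('w')): buffer="rwtwtwnivt" (len 10), cursors c1@2 c2@4 c3@6, authorship .1.2.3....
After op 3 (insert('x')): buffer="rwxtwxtwxnivt" (len 13), cursors c1@3 c2@6 c3@9, authorship .11.22.33....
After op 4 (delete): buffer="rwtwtwnivt" (len 10), cursors c1@2 c2@4 c3@6, authorship .1.2.3....
After op 5 (insert('k')): buffer="rwktwktwknivt" (len 13), cursors c1@3 c2@6 c3@9, authorship .11.22.33....
After op 6 (insert('e')): buffer="rwketwketwkenivt" (len 16), cursors c1@4 c2@8 c3@12, authorship .111.222.333....
After op 7 (move_left): buffer="rwketwketwkenivt" (len 16), cursors c1@3 c2@7 c3@11, authorship .111.222.333....
Authorship (.=original, N=cursor N): . 1 1 1 . 2 2 2 . 3 3 3 . . . .
Index 2: author = 1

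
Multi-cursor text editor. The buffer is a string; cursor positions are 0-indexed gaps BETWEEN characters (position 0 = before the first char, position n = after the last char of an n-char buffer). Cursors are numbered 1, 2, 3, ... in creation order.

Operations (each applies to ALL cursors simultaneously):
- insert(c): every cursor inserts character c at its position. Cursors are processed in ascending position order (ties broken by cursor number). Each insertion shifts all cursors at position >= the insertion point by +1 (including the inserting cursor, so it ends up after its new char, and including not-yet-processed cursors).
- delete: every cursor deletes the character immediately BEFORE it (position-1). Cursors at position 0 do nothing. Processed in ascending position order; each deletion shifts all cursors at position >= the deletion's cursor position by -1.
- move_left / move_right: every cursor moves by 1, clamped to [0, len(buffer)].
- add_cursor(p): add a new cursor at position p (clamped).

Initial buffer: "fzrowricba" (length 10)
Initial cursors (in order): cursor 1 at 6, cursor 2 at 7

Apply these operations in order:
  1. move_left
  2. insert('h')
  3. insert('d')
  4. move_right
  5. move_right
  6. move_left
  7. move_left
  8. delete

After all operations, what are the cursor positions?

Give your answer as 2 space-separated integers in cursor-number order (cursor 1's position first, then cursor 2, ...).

After op 1 (move_left): buffer="fzrowricba" (len 10), cursors c1@5 c2@6, authorship ..........
After op 2 (insert('h')): buffer="fzrowhrhicba" (len 12), cursors c1@6 c2@8, authorship .....1.2....
After op 3 (insert('d')): buffer="fzrowhdrhdicba" (len 14), cursors c1@7 c2@10, authorship .....11.22....
After op 4 (move_right): buffer="fzrowhdrhdicba" (len 14), cursors c1@8 c2@11, authorship .....11.22....
After op 5 (move_right): buffer="fzrowhdrhdicba" (len 14), cursors c1@9 c2@12, authorship .....11.22....
After op 6 (move_left): buffer="fzrowhdrhdicba" (len 14), cursors c1@8 c2@11, authorship .....11.22....
After op 7 (move_left): buffer="fzrowhdrhdicba" (len 14), cursors c1@7 c2@10, authorship .....11.22....
After op 8 (delete): buffer="fzrowhrhicba" (len 12), cursors c1@6 c2@8, authorship .....1.2....

Answer: 6 8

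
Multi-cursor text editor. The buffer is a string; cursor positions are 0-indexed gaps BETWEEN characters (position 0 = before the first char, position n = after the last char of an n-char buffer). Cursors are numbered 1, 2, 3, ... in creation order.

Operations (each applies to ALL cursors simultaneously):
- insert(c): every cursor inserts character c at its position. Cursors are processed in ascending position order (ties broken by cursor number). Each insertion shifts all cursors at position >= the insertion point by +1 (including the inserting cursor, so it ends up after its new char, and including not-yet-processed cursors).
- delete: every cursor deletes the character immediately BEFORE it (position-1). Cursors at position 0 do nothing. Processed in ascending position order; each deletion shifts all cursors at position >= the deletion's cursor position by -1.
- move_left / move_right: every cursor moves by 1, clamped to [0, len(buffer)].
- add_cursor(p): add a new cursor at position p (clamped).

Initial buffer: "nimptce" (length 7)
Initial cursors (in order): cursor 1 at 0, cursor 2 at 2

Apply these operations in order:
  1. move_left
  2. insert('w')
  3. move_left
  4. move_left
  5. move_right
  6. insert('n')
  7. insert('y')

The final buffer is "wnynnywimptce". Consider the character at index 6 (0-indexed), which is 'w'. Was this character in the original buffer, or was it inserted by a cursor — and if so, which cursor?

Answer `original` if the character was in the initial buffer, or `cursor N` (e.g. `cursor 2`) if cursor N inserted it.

After op 1 (move_left): buffer="nimptce" (len 7), cursors c1@0 c2@1, authorship .......
After op 2 (insert('w')): buffer="wnwimptce" (len 9), cursors c1@1 c2@3, authorship 1.2......
After op 3 (move_left): buffer="wnwimptce" (len 9), cursors c1@0 c2@2, authorship 1.2......
After op 4 (move_left): buffer="wnwimptce" (len 9), cursors c1@0 c2@1, authorship 1.2......
After op 5 (move_right): buffer="wnwimptce" (len 9), cursors c1@1 c2@2, authorship 1.2......
After op 6 (insert('n')): buffer="wnnnwimptce" (len 11), cursors c1@2 c2@4, authorship 11.22......
After op 7 (insert('y')): buffer="wnynnywimptce" (len 13), cursors c1@3 c2@6, authorship 111.222......
Authorship (.=original, N=cursor N): 1 1 1 . 2 2 2 . . . . . .
Index 6: author = 2

Answer: cursor 2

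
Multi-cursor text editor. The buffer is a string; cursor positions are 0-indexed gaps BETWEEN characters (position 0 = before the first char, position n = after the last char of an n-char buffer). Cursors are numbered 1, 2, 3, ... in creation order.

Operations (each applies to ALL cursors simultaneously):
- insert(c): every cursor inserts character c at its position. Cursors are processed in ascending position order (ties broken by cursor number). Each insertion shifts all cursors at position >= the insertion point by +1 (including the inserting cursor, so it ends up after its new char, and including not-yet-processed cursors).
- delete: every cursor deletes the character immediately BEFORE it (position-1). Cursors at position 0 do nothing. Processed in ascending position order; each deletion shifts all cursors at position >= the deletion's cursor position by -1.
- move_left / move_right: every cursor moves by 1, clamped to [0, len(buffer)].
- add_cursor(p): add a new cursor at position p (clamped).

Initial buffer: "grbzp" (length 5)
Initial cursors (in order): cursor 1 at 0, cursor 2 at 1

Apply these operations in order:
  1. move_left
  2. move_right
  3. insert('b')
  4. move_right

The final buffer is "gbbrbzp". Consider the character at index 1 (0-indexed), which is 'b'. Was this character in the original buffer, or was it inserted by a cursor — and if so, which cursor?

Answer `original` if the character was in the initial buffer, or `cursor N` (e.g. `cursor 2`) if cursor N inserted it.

After op 1 (move_left): buffer="grbzp" (len 5), cursors c1@0 c2@0, authorship .....
After op 2 (move_right): buffer="grbzp" (len 5), cursors c1@1 c2@1, authorship .....
After op 3 (insert('b')): buffer="gbbrbzp" (len 7), cursors c1@3 c2@3, authorship .12....
After op 4 (move_right): buffer="gbbrbzp" (len 7), cursors c1@4 c2@4, authorship .12....
Authorship (.=original, N=cursor N): . 1 2 . . . .
Index 1: author = 1

Answer: cursor 1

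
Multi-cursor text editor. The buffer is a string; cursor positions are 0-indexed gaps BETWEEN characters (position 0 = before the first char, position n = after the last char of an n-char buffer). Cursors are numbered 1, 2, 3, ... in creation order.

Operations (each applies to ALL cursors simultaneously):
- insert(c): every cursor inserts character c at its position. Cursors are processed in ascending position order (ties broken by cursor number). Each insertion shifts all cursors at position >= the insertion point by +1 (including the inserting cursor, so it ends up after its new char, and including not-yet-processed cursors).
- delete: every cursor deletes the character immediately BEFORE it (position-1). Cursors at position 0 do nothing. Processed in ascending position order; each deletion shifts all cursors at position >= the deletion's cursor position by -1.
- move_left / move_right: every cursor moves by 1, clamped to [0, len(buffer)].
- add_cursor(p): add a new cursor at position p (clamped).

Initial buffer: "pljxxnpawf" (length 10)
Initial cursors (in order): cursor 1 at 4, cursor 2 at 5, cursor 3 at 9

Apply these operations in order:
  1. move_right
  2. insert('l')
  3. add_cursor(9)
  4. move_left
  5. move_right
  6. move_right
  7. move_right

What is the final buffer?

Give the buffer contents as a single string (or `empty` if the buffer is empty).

Answer: pljxxlnlpawfl

Derivation:
After op 1 (move_right): buffer="pljxxnpawf" (len 10), cursors c1@5 c2@6 c3@10, authorship ..........
After op 2 (insert('l')): buffer="pljxxlnlpawfl" (len 13), cursors c1@6 c2@8 c3@13, authorship .....1.2....3
After op 3 (add_cursor(9)): buffer="pljxxlnlpawfl" (len 13), cursors c1@6 c2@8 c4@9 c3@13, authorship .....1.2....3
After op 4 (move_left): buffer="pljxxlnlpawfl" (len 13), cursors c1@5 c2@7 c4@8 c3@12, authorship .....1.2....3
After op 5 (move_right): buffer="pljxxlnlpawfl" (len 13), cursors c1@6 c2@8 c4@9 c3@13, authorship .....1.2....3
After op 6 (move_right): buffer="pljxxlnlpawfl" (len 13), cursors c1@7 c2@9 c4@10 c3@13, authorship .....1.2....3
After op 7 (move_right): buffer="pljxxlnlpawfl" (len 13), cursors c1@8 c2@10 c4@11 c3@13, authorship .....1.2....3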